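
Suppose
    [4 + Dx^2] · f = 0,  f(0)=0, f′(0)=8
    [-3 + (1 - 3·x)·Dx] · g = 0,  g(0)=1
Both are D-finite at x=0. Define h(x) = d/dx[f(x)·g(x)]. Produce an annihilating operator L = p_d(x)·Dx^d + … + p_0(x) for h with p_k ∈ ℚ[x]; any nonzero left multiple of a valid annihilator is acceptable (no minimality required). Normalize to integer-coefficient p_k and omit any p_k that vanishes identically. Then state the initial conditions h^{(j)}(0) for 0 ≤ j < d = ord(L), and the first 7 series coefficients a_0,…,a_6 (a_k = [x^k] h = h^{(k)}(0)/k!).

L = (-14 - 24·x + 36·x^2) + (-6 + 18·x)·Dx + (1 - 6·x + 9·x^2)·Dx^2  (order 2).
h: a_k = 8, 48, 200, 800, 9016/3, 54096/5, 1703992/45, …
ICs: h(0) = 8, h′(0) = 48.

f: a_k = 0, 8, 0, -16/3, 0, 16/15, 0, …
g: a_k = 1, 3, 9, 27, 81, 243, 729, …
Product ⇒ symmetric product L₀, ord ≤ 2.
h=h₀': d/dx-closure on L₀ ⇒ L.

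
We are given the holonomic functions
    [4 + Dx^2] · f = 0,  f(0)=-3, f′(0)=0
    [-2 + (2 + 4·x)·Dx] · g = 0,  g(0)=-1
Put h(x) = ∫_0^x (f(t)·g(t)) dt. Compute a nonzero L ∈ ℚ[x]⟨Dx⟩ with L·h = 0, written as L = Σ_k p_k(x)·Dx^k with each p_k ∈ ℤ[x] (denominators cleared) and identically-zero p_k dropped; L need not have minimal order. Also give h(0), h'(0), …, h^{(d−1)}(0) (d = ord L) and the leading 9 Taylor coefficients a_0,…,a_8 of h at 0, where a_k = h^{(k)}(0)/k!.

f: a_k = -3, 0, 6, 0, -2, 0, 4/15, 0, -2/105, …
g: a_k = -1, -1, 1/2, -1/2, 5/8, -7/8, 21/16, -33/16, 429/128, …
Product ⇒ symmetric product L₀, ord ≤ 2.
Integrate: L := L₀·Dx.
L = (7 + 16·x + 16·x^2)·Dx + (-2 - 4·x)·Dx^2 + (1 + 4·x + 4·x^2)·Dx^3  (order 3).
h: a_k = 0, 3, 3/2, -5/2, -9/8, 5/8, 13/48, -349/1680, 401/1920, …
ICs: h(0) = 0, h′(0) = 3, h′′(0) = 3.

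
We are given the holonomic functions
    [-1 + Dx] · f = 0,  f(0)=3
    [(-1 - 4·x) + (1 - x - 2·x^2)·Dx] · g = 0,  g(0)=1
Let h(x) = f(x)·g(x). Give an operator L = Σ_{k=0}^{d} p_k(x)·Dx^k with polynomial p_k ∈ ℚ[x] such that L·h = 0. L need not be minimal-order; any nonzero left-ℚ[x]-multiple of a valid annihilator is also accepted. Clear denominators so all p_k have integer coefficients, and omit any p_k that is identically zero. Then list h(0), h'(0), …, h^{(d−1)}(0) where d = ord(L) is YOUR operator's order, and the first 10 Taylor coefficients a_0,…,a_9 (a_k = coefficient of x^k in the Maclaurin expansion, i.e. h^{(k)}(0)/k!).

f: a_k = 3, 3, 3/2, 1/2, 1/8, 1/40, 1/240, 1/1680, 1/13440, 1/120960, …
g: a_k = 1, 1, 3, 5, 11, 21, 43, 85, 171, 341, …
L₀ := L_f ⊗_s L_g (sym. prod.), ord ≤ 1.
L = (2 + 3·x - 2·x^2) + (-1 + x + 2·x^2)·Dx  (order 1).
h: a_k = 3, 6, 27/2, 26, 425/8, 2103/20, 50737/240, 44279/105, 3783419/4480, 20417113/12096, …
ICs: h(0) = 3.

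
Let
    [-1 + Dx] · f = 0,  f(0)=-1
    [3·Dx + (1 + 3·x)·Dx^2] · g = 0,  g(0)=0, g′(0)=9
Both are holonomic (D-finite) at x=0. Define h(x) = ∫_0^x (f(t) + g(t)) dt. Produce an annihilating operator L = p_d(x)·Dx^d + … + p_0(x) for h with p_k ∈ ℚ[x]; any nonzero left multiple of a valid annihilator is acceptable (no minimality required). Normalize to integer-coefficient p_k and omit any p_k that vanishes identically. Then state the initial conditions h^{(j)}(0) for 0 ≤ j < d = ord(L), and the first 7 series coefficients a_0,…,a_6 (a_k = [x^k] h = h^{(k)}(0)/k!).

f: a_k = -1, -1, -1/2, -1/6, -1/24, -1/120, -1/720, …
g: a_k = 0, 9, -27/2, 27, -243/4, 729/5, -729/2, …
f+g: L₀ = lclm(L_f,L_g), ord ≤ 1+2.
h=∫₀ˣh₀: take L = L₀·Dx.
L = (-21 - 9·x)·Dx^2 + (17 - 6·x - 9·x^2)·Dx^3 + (4 + 15·x + 9·x^2)·Dx^4  (order 4).
h: a_k = 0, -1, 4, -14/3, 161/24, -1459/120, 3499/144, …
ICs: h(0) = 0, h′(0) = -1, h′′(0) = 8, h′′′(0) = -28.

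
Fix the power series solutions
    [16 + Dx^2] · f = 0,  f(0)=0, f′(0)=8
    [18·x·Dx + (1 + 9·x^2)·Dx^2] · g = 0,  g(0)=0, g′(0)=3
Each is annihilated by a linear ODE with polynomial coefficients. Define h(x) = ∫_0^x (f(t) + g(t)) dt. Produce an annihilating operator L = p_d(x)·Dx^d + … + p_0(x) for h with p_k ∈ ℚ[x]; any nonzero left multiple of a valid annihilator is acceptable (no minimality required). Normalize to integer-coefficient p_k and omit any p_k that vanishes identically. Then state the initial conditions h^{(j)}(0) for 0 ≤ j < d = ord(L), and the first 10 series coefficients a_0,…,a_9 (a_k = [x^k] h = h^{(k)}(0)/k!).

f: a_k = 0, 8, 0, -64/3, 0, 256/15, 0, -2048/315, 0, 4096/2835, …
g: a_k = 0, 3, 0, -9, 0, 243/5, 0, -2187/7, 0, 2187, …
L₀ := lclm(L_f,L_g); ord L₀ ≤ 2+2.
h=∫₀ˣh₀: take L = L₀·Dx.
L = (-13248·x + 181440·x^3 + 186624·x^5)·Dx^2 + (-16 + 6048·x^2 + 66096·x^4 + 93312·x^6)·Dx^3 + (-828·x + 11340·x^3 + 11664·x^5)·Dx^4 + (-1 + 378·x^2 + 4131·x^4 + 5832·x^6)·Dx^5  (order 5).
h: a_k = 0, 0, 11/2, 0, -91/12, 0, 197/18, 0, -100463/2520, 0, …
ICs: h(0) = 0, h′(0) = 0, h′′(0) = 11, h′′′(0) = 0, h′′′′(0) = -182.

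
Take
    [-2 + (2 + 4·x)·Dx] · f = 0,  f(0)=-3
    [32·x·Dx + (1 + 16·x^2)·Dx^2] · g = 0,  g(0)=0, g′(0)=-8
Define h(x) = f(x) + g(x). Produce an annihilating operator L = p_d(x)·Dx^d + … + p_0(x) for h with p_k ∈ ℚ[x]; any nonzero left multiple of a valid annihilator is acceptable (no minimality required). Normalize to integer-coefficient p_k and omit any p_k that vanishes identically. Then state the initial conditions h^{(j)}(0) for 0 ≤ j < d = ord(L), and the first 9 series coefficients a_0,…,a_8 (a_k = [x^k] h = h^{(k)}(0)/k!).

f: a_k = -3, -3, 3/2, -3/2, 15/8, -21/8, 63/16, -99/16, 1287/128, …
g: a_k = 0, -8, 0, 128/3, 0, -2048/5, 0, 32768/7, 0, …
Sum ⇒ L₀ = lclm(L_f,L_g) in ℚ(x)⟨Dx⟩.
L = (-32 - 160·x + 1536·x^2 + 1536·x^3)·Dx + (-35 - 128·x + 1312·x^2 + 6144·x^3 + 5376·x^4)·Dx^2 + (-1 + 30·x + 96·x^2 + 576·x^3 + 1792·x^4 + 1536·x^5)·Dx^3  (order 3).
h: a_k = -3, -11, 3/2, 247/6, 15/8, -16489/40, 63/16, 523595/112, 1287/128, …
ICs: h(0) = -3, h′(0) = -11, h′′(0) = 3.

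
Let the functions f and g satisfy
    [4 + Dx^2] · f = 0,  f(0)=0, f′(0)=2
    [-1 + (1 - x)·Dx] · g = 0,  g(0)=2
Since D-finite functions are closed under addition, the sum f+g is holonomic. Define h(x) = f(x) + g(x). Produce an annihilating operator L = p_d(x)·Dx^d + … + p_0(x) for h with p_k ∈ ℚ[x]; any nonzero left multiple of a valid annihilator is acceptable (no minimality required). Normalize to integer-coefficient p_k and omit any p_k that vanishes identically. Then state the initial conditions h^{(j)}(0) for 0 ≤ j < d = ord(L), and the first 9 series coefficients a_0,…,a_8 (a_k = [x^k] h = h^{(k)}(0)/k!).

L = (-20 + 16·x - 8·x^2) + (12 - 28·x + 24·x^2 - 8·x^3)·Dx + (-5 + 4·x - 2·x^2)·Dx^2 + (3 - 7·x + 6·x^2 - 2·x^3)·Dx^3  (order 3).
h: a_k = 2, 4, 2, 2/3, 2, 34/15, 2, 622/315, 2, …
ICs: h(0) = 2, h′(0) = 4, h′′(0) = 4.

f: a_k = 0, 2, 0, -4/3, 0, 4/15, 0, -8/315, 0, …
g: a_k = 2, 2, 2, 2, 2, 2, 2, 2, 2, …
h₀=f+g: left-lcm gives L₀, ord ≤ 3.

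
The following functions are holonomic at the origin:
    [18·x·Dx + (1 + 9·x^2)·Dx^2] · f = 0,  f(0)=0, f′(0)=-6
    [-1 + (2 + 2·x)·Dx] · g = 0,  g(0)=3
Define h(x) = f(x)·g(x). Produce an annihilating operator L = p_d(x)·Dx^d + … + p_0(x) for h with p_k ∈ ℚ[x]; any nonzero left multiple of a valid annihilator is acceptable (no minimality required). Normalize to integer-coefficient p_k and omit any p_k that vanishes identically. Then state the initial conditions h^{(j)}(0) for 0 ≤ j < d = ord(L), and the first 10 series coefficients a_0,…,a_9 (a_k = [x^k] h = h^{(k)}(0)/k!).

f: a_k = 0, -6, 0, 18, 0, -486/5, 0, 4374/7, 0, -4374, …
g: a_k = 3, 3/2, -3/8, 3/16, -15/128, 21/256, -63/1024, 99/2048, -1287/32768, 2145/65536, …
Product ⇒ symmetric product L₀, ord ≤ 2.
L = (3 - 36·x - 9·x^2) + (-4 + 68·x + 108·x^2 + 36·x^3)·Dx + (4 + 8·x + 40·x^2 + 72·x^3 + 36·x^4)·Dx^2  (order 2).
h: a_k = 0, -18, -9, 225/4, 207/8, -95247/320, -91467/640, 34214319/17920, 32981661/35840, -1530603405/114688, …
ICs: h(0) = 0, h′(0) = -18.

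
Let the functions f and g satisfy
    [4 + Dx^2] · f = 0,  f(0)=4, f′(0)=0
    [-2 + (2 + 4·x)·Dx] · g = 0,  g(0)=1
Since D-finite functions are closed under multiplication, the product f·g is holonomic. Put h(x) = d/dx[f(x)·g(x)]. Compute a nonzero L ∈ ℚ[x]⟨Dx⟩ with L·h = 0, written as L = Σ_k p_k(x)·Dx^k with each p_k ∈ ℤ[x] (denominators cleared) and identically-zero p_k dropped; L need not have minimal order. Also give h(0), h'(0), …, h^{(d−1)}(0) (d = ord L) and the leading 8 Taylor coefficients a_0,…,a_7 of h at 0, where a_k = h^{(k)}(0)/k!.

L = (53 + 288·x + 544·x^2 + 512·x^3 + 256·x^4) + (-2 - 36·x - 96·x^2 - 64·x^3)·Dx + (7 + 44·x + 108·x^2 + 128·x^3 + 64·x^4)·Dx^2  (order 2).
h: a_k = 4, -20, -18, 50/3, 65/6, -349/30, 2807/180, -44047/1260, …
ICs: h(0) = 4, h′(0) = -20.

f: a_k = 4, 0, -8, 0, 8/3, 0, -16/45, 0, …
g: a_k = 1, 1, -1/2, 1/2, -5/8, 7/8, -21/16, 33/16, …
Product ⇒ symmetric product L₀, ord ≤ 2.
Differentiate: ansatz ord ≤ ord L₀ ⇒ L.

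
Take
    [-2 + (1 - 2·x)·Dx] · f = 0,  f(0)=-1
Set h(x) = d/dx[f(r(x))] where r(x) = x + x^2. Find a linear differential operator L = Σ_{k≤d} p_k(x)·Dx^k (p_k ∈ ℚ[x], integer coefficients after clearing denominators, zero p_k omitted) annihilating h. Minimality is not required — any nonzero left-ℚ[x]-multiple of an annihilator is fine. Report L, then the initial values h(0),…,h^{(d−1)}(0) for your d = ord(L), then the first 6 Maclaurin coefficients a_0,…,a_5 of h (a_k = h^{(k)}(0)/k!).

L = (6 + 12·x + 12·x^2) + (-1 + 6·x^2 + 4·x^3)·Dx  (order 1).
h: a_k = -2, -12, -48, -176, -600, -1968, …
ICs: h(0) = -2.

f: a_k = -1, -2, -4, -8, -16, -32, …
Substitute x→r, Dx→(1/r')Dx; clear ⇒ L₀.
Differentiate: ansatz ord ≤ ord L₀ ⇒ L.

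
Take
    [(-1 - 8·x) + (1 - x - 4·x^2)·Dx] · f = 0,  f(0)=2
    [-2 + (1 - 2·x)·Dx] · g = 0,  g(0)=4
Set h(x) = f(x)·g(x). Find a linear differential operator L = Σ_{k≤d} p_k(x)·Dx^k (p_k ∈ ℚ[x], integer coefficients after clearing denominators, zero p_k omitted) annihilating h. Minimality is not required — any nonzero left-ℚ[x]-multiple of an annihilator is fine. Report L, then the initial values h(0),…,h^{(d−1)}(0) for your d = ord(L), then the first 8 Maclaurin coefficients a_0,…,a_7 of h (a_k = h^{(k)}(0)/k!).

f: a_k = 2, 2, 10, 18, 58, 130, 362, 882, …
g: a_k = 4, 8, 16, 32, 64, 128, 256, 512, …
h₀=f·g: eliminate ⇒ L₀, order ≤ 1·1.
L = (-3 - 4·x + 24·x^2) + (1 - 3·x - 2·x^2 + 8·x^3)·Dx  (order 1).
h: a_k = 8, 24, 88, 248, 728, 1976, 5400, 14328, …
ICs: h(0) = 8.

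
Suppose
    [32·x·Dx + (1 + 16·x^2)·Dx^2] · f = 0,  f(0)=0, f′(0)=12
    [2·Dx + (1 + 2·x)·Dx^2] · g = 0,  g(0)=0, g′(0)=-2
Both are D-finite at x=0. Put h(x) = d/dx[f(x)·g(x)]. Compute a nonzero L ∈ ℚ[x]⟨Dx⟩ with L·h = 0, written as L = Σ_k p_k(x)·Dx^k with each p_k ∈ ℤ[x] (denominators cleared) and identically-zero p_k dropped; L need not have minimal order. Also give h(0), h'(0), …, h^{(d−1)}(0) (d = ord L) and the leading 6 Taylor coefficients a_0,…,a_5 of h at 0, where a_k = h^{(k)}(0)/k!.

f: a_k = 0, 12, 0, -64, 0, 3072/5, …
g: a_k = 0, -2, 2, -8/3, 4, -32/5, …
L₀ := L_f ⊗_s L_g (sym. prod.), ord ≤ 4.
h₀' ⇒ L via d/dx closure of L₀.
L = (2304 + 8960·x + 114688·x^2 + 552960·x^3 + 983040·x^4 + 851968·x^5 + 1048576·x^7) + (1032 + 14720·x + 111872·x^2 + 616448·x^3 + 1884160·x^4 + 3047424·x^5 + 2293760·x^6 + 1572864·x^7 + 3670016·x^8)·Dx + (72 + 2512·x + 19968·x^2 + 99072·x^3 + 393216·x^4 + 1019904·x^5 + 1572864·x^6 + 1376256·x^7 + 1572864·x^8 + 2097152·x^9)·Dx^2 + (17 + 132·x + 964·x^2 + 4864·x^3 + 18432·x^4 + 55296·x^5 + 129024·x^6 + 196608·x^7 + 196608·x^8 + 262144·x^9 + 262144·x^10)·Dx^3  (order 3).
h: a_k = 0, -48, 72, 384, -400, -34048/5, …
ICs: h(0) = 0, h′(0) = -48, h′′(0) = 144.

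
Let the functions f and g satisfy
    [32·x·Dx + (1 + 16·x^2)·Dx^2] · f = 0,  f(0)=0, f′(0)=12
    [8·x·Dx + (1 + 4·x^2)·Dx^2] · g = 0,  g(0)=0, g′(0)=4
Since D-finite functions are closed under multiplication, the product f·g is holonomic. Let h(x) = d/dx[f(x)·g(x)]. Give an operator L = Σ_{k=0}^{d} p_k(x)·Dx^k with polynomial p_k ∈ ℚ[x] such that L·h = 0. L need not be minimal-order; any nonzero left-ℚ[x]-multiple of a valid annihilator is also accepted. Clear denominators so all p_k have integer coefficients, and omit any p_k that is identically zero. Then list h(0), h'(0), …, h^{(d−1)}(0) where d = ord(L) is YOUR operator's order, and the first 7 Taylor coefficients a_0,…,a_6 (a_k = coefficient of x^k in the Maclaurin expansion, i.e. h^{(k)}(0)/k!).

f: a_k = 0, 12, 0, -64, 0, 3072/5, 0, …
g: a_k = 0, 4, 0, -16/3, 0, 64/5, 0, …
h₀=f·g: eliminate ⇒ L₀, order ≤ 2·2.
Differentiate: ansatz ord ≤ ord L₀ ⇒ L.
L = (-1536·x - 51200·x^3 - 262144·x^5 + 655360·x^7 + 6291456·x^9) + (-80 - 6592·x^2 - 92160·x^4 - 229376·x^6 + 2293760·x^8 + 9437184·x^10)·Dx + (-160·x - 4480·x^3 - 30720·x^5 + 69632·x^7 + 1310720·x^9 + 3145728·x^11)·Dx^2 + (-1 - 40·x^2 - 464·x^4 + 29696·x^8 + 163840·x^10 + 262144·x^12)·Dx^3  (order 3).
h: a_k = 0, 96, 0, -1280, 0, 88576/5, 0, …
ICs: h(0) = 0, h′(0) = 96, h′′(0) = 0.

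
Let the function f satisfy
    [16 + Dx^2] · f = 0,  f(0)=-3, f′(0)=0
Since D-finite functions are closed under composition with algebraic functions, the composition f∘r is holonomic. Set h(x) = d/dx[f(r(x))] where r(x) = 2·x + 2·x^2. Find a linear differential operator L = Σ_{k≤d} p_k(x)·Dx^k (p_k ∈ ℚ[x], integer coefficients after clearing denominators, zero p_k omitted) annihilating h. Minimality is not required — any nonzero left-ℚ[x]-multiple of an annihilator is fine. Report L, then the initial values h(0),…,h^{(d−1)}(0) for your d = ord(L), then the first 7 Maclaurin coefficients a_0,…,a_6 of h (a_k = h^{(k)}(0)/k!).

L = (76 + 512·x + 1536·x^2 + 2048·x^3 + 1024·x^4) + (-6 - 12·x)·Dx + (1 + 4·x + 4·x^2)·Dx^2  (order 2).
h: a_k = 0, 192, 576, -1664, -10240, -59392/5, 157696/5, …
ICs: h(0) = 0, h′(0) = 192.

f: a_k = -3, 0, 24, 0, -32, 0, 256/15, …
h₀=f(r): pull back L_f along r ⇒ L₀.
h=h₀': d/dx-closure on L₀ ⇒ L.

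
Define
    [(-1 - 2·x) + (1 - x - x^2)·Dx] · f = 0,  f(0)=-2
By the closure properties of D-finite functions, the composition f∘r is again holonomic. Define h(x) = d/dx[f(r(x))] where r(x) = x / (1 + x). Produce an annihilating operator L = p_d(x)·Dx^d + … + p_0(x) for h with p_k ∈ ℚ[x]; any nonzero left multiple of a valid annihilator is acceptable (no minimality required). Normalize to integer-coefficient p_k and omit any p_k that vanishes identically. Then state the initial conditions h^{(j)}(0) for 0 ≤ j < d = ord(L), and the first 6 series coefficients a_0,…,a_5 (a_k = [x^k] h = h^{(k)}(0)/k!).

f: a_k = -2, -2, -4, -6, -10, -16, …
h₀=f(r): pull back L_f along r ⇒ L₀.
Differentiate: ansatz ord ≤ ord L₀ ⇒ L.
L = (2 + 6·x + 12·x^2 + 6·x^3) + (-1 - 5·x - 6·x^2 + x^3 + 3·x^4)·Dx  (order 1).
h: a_k = -2, -4, 0, -8, 10, -24, …
ICs: h(0) = -2.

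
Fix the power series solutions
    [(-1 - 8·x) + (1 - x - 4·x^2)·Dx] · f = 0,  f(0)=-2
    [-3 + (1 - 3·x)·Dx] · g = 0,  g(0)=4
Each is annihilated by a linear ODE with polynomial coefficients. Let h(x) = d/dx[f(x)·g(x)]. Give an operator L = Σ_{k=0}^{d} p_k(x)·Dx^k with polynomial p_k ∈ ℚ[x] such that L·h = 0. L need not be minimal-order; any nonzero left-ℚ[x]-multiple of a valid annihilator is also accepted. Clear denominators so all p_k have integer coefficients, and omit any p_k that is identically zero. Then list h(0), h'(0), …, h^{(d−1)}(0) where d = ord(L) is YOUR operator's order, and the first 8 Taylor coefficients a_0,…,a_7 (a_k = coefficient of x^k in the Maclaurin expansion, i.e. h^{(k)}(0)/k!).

f: a_k = -2, -2, -10, -18, -58, -130, -362, -882, …
g: a_k = 4, 12, 36, 108, 324, 972, 2916, 8748, …
f·g: L₀ = L_f ⊗_s L_g, ord ≤ 1·1.
Derive L from L₀ (diff closure).
L = (17 - 24·x - 141·x^2 - 96·x^3 + 864·x^4) + (-2 + 7·x + 24·x^2 - 95·x^3 - 30·x^4 + 216·x^5)·Dx  (order 1).
h: a_k = -32, -272, -1440, -6688, -27680, -108336, -403872, -1459264, …
ICs: h(0) = -32.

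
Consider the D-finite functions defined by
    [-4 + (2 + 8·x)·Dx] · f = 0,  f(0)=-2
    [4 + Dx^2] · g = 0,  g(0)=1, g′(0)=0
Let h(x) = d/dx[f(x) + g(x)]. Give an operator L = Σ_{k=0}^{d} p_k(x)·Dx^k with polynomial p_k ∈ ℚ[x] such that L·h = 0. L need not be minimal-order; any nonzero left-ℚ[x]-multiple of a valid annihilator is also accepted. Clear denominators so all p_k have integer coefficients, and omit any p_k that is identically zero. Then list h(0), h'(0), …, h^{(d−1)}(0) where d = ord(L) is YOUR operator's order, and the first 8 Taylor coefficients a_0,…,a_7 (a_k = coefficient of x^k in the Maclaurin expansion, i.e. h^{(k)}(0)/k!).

L = (-32 - 16·x - 32·x^2) + (-4 - 24·x - 48·x^2 - 64·x^3)·Dx + (-8 - 4·x - 8·x^2)·Dx^2 + (-1 - 6·x - 12·x^2 - 16·x^3)·Dx^3  (order 3).
h: a_k = -4, 4, -24, 248/3, -280, 15112/15, -3696, 4324336/315, …
ICs: h(0) = -4, h′(0) = 4, h′′(0) = -48.

f: a_k = -2, -4, 4, -8, 20, -56, 168, -528, …
g: a_k = 1, 0, -2, 0, 2/3, 0, -4/45, 0, …
h₀=f+g: left-lcm gives L₀, ord ≤ 3.
h=h₀': d/dx-closure on L₀ ⇒ L.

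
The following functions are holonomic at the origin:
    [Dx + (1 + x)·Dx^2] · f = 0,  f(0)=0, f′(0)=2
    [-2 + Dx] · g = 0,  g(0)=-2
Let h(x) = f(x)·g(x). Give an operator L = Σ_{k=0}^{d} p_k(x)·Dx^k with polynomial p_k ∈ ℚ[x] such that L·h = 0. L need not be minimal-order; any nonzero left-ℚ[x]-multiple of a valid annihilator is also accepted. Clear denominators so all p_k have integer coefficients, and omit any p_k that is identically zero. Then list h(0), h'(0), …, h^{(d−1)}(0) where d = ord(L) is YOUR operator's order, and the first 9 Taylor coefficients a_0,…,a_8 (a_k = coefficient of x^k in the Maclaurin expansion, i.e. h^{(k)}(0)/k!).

f: a_k = 0, 2, -1, 2/3, -1/2, 2/5, -1/3, 2/7, -1/4, …
g: a_k = -2, -4, -4, -8/3, -4/3, -8/15, -8/45, -16/315, -4/315, …
f·g: L₀ = L_f ⊗_s L_g, ord ≤ 2·1.
L = (2 + 4·x) + (-3 - 4·x)·Dx + (1 + x)·Dx^2  (order 2).
h: a_k = 0, -4, -6, -16/3, -3, -22/15, -4/9, -68/315, 1/90, …
ICs: h(0) = 0, h′(0) = -4.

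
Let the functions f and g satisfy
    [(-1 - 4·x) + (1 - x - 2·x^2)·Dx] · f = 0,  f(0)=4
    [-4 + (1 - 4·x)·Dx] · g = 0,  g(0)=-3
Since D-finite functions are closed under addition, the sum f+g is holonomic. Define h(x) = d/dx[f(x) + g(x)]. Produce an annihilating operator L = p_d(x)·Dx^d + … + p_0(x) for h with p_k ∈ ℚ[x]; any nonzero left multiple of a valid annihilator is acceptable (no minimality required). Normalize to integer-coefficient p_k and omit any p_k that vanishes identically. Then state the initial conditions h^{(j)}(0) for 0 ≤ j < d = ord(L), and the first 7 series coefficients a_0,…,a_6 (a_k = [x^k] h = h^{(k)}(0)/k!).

L = (168 + 192·x + 1728·x^2 - 768·x^3 + 768·x^4) + (-33 - 144·x + 264·x^2 + 1056·x^3 - 576·x^4 + 768·x^5)·Dx + (1 + 13·x - 100·x^2 + 120·x^3 + 40·x^4 - 64·x^5 + 128·x^6)·Dx^2  (order 2).
h: a_k = -8, -72, -516, -2896, -14940, -72696, -341684, …
ICs: h(0) = -8, h′(0) = -72.

f: a_k = 4, 4, 12, 20, 44, 84, 172, …
g: a_k = -3, -12, -48, -192, -768, -3072, -12288, …
f+g: L₀ = lclm(L_f,L_g), ord ≤ 1+1.
h=h₀': d/dx-closure on L₀ ⇒ L.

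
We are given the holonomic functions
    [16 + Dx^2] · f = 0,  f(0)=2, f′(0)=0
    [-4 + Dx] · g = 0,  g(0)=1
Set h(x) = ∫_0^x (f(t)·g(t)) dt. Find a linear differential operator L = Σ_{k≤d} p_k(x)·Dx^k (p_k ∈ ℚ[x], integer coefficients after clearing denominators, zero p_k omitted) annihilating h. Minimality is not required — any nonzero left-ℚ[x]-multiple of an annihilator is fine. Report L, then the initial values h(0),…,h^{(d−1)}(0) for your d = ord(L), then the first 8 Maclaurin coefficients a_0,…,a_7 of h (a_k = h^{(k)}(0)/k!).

L = 32·Dx - 8·Dx^2 + Dx^3  (order 3).
h: a_k = 0, 2, 4, 0, -32/3, -256/15, -512/45, 0, …
ICs: h(0) = 0, h′(0) = 2, h′′(0) = 8.

f: a_k = 2, 0, -16, 0, 64/3, 0, -512/45, 0, …
g: a_k = 1, 4, 8, 32/3, 32/3, 128/15, 256/45, 1024/315, …
f·g: L₀ = L_f ⊗_s L_g, ord ≤ 2·1.
∫: right-multiply L₀ by Dx.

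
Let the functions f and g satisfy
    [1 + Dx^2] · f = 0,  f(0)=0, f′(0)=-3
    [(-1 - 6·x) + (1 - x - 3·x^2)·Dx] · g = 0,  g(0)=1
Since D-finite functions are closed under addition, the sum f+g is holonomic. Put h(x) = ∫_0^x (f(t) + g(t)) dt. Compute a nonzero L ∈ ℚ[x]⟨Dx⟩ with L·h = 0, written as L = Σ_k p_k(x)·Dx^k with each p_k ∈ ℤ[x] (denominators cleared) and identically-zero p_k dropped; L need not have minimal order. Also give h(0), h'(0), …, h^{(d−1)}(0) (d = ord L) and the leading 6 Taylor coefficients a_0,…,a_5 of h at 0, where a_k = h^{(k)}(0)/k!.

f: a_k = 0, -3, 0, 1/2, 0, -1/40, …
g: a_k = 1, 1, 4, 7, 19, 40, …
Weyl lclm of L_f,L_g ⇒ L₀ (ord ≤ 3).
h=∫h₀ ⇒ L = L₀·Dx.
L = (-43 - 292·x - 307·x^2 - 624·x^3 - 45·x^4 - 54·x^5)·Dx + (9 + 7·x + 6·x^2 - 91·x^3 - 144·x^4 - 27·x^5 - 27·x^6)·Dx^2 + (-43 - 292·x - 307·x^2 - 624·x^3 - 45·x^4 - 54·x^5)·Dx^3 + (9 + 7·x + 6·x^2 - 91·x^3 - 144·x^4 - 27·x^5 - 27·x^6)·Dx^4  (order 4).
h: a_k = 0, 1, -1, 4/3, 15/8, 19/5, …
ICs: h(0) = 0, h′(0) = 1, h′′(0) = -2, h′′′(0) = 8.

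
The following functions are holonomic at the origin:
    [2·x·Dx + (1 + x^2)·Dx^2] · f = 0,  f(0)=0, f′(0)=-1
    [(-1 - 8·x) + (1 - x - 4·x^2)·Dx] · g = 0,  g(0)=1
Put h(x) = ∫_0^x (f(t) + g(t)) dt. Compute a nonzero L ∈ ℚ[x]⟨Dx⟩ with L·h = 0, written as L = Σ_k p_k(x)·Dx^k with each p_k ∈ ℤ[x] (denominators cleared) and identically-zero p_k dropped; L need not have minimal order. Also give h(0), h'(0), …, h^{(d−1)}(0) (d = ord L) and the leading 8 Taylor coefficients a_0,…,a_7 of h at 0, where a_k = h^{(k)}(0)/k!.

f: a_k = 0, -1, 0, 1/3, 0, -1/5, 0, 1/7, …
g: a_k = 1, 1, 5, 9, 29, 65, 181, 441, …
Weyl lclm of L_f,L_g ⇒ L₀ (ord ≤ 3).
h=∫₀ˣh₀: take L = L₀·Dx.
L = (10 - 40·x - 478·x^2 - 864·x^3 - 2496·x^4 - 384·x^6)·Dx^2 + (-28 - 246·x - 316·x^2 - 1182·x^3 - 752·x^4 - 2048·x^5 - 48·x^6 - 384·x^7)·Dx^3 + (5 + 8·x + 32·x^2 - 104·x^3 - 197·x^4 - 128·x^5 - 288·x^6 - 16·x^7 - 64·x^8)·Dx^4  (order 4).
h: a_k = 0, 1, 0, 5/3, 7/3, 29/5, 54/5, 181/7, …
ICs: h(0) = 0, h′(0) = 1, h′′(0) = 0, h′′′(0) = 10.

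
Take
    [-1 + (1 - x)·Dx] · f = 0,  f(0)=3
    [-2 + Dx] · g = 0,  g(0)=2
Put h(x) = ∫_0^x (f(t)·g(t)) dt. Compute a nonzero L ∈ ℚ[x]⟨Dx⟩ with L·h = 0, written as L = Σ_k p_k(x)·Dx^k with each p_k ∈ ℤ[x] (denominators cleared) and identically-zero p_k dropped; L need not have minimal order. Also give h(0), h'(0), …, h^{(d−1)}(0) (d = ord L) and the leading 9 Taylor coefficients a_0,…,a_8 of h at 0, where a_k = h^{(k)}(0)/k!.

f: a_k = 3, 3, 3, 3, 3, 3, 3, 3, 3, …
g: a_k = 2, 4, 4, 8/3, 4/3, 8/15, 8/45, 16/315, 4/315, …
f·g: L₀ = L_f ⊗_s L_g, ord ≤ 1·1.
h=∫h₀ ⇒ L = L₀·Dx.
L = (3 - 2·x)·Dx + (-1 + x)·Dx^2  (order 2).
h: a_k = 0, 6, 9, 10, 19/2, 42/5, 109/15, 662/105, 155/28, …
ICs: h(0) = 0, h′(0) = 6.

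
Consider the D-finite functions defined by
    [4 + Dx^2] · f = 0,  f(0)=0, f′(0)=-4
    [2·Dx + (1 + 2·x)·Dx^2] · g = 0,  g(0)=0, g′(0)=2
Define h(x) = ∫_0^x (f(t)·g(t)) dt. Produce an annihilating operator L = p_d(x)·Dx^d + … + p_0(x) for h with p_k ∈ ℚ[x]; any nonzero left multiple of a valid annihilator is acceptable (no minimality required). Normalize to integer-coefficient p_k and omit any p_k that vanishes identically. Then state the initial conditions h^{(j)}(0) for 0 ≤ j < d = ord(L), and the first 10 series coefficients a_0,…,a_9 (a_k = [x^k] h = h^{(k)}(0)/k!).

f: a_k = 0, -4, 0, 8/3, 0, -8/15, 0, 16/315, 0, -8/2835, …
g: a_k = 0, 2, -2, 8/3, -4, 32/5, -32/3, 128/7, -32, 512/9, …
L₀ := L_f ⊗_s L_g (sym. prod.), ord ≤ 4.
h=∫h₀ ⇒ L = L₀·Dx.
L = (-48 + 192·x + 1216·x^2 + 2048·x^3 + 1024·x^4)·Dx + (32 + 320·x + 768·x^2 + 512·x^3)·Dx^2 + (160·x + 672·x^2 + 1024·x^3 + 512·x^4)·Dx^3 + (8 + 80·x + 192·x^2 + 128·x^3)·Dx^4 + (3 + 28·x + 92·x^2 + 128·x^3 + 64·x^4)·Dx^5  (order 5).
h: a_k = 0, 0, 0, -8/3, 2, -16/15, 16/9, -176/63, 62/15, -3616/567, …
ICs: h(0) = 0, h′(0) = 0, h′′(0) = 0, h′′′(0) = -16, h′′′′(0) = 48.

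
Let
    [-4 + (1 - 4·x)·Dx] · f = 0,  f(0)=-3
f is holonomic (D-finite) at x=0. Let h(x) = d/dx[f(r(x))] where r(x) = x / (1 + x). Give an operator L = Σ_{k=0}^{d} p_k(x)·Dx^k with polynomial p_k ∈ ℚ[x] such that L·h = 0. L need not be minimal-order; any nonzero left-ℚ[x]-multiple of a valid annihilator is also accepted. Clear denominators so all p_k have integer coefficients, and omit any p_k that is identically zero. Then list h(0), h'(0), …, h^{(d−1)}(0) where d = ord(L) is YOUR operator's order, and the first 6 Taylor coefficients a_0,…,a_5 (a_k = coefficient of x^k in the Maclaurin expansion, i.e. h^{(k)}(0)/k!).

f: a_k = -3, -12, -48, -192, -768, -3072, …
h₀=f(r): pull back L_f along r ⇒ L₀.
h₀' ⇒ L via d/dx closure of L₀.
L = 6 + (-1 + 3·x)·Dx  (order 1).
h: a_k = -12, -72, -324, -1296, -4860, -17496, …
ICs: h(0) = -12.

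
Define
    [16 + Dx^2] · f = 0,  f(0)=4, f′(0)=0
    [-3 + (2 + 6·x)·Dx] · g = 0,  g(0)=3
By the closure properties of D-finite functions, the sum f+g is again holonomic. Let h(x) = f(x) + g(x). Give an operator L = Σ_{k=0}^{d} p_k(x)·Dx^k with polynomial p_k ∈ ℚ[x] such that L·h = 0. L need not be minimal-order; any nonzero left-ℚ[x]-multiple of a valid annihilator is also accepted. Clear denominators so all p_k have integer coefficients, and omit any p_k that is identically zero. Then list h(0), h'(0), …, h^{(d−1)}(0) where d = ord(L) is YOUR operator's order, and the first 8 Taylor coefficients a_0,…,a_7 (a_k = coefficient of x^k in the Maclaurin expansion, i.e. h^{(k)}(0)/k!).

L = (-4368 - 18432·x - 27648·x^2) + (1760 + 17568·x + 55296·x^2 + 55296·x^3)·Dx + (-273 - 1152·x - 1728·x^2)·Dx^2 + (110 + 1098·x + 3456·x^2 + 3456·x^3)·Dx^3  (order 3).
h: a_k = 7, 9/2, -283/8, 81/16, 12739/384, 5103/256, -3115291/46080, 216513/2048, …
ICs: h(0) = 7, h′(0) = 9/2, h′′(0) = -283/4.

f: a_k = 4, 0, -32, 0, 128/3, 0, -1024/45, 0, …
g: a_k = 3, 9/2, -27/8, 81/16, -1215/128, 5103/256, -45927/1024, 216513/2048, …
f+g: L₀ = lclm(L_f,L_g), ord ≤ 2+1.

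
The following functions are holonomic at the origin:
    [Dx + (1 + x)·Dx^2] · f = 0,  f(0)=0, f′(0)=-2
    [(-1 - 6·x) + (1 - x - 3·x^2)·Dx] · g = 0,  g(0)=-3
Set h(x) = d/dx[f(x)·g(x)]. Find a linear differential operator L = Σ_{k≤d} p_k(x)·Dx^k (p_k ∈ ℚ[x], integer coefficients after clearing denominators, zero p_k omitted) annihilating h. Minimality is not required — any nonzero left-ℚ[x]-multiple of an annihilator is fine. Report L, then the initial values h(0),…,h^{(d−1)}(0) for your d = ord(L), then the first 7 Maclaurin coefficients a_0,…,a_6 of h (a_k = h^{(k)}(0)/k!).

f: a_k = 0, -2, 1, -2/3, 1/2, -2/5, 1/3, …
g: a_k = -3, -3, -12, -21, -57, -120, -291, …
L₀ := L_f ⊗_s L_g (sym. prod.), ord ≤ 2.
h=h₀': d/dx-closure on L₀ ⇒ L.
L = (142 + 378·x + 324·x^2) + (19 + 173·x + 396·x^2 + 252·x^3)·Dx + (-7 - 12·x + 28·x^2 + 69·x^3 + 36·x^4)·Dx^2  (order 2).
h: a_k = 6, 6, 69, 122, 1007/2, 5736/5, 34591/10, …
ICs: h(0) = 6, h′(0) = 6.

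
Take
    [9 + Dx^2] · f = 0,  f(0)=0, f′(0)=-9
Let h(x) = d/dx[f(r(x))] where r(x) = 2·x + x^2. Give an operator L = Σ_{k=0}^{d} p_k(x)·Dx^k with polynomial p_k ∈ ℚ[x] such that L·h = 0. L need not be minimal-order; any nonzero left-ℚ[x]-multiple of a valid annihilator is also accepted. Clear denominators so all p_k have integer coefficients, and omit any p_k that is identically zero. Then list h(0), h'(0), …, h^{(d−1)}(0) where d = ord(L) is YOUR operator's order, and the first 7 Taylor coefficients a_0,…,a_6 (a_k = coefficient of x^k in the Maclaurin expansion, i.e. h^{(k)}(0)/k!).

f: a_k = 0, -9, 0, 27/2, 0, -243/40, 0, …
L₀ from L_f via x↦r, Dx↦r'^{-1}Dx.
h=h₀': d/dx-closure on L₀ ⇒ L.
L = (39 + 144·x + 216·x^2 + 144·x^3 + 36·x^4) + (-3 - 3·x)·Dx + (1 + 2·x + x^2)·Dx^2  (order 2).
h: a_k = -18, -18, 324, 648, -567, -2835, -11178/5, …
ICs: h(0) = -18, h′(0) = -18.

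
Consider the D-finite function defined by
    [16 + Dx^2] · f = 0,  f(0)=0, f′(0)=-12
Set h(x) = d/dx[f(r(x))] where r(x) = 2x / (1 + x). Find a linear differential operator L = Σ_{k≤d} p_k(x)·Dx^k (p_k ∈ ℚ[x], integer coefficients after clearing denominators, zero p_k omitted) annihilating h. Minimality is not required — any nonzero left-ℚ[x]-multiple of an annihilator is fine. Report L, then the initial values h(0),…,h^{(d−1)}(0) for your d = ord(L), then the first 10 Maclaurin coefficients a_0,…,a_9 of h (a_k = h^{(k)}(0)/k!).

f: a_k = 0, -12, 0, 32, 0, -128/5, 0, 1024/105, 0, -2048/945, …
h₀=f(r): pull back L_f along r ⇒ L₀.
h₀' ⇒ L via d/dx closure of L₀.
L = (70 + 12·x + 6·x^2) + (6 + 18·x + 18·x^2 + 6·x^3)·Dx + (1 + 4·x + 6·x^2 + 4·x^3 + x^4)·Dx^2  (order 2).
h: a_k = -24, 48, 696, -2976, 3464, 9360, -758488/15, 1749824/15, -15457432/105, -177232/21, …
ICs: h(0) = -24, h′(0) = 48.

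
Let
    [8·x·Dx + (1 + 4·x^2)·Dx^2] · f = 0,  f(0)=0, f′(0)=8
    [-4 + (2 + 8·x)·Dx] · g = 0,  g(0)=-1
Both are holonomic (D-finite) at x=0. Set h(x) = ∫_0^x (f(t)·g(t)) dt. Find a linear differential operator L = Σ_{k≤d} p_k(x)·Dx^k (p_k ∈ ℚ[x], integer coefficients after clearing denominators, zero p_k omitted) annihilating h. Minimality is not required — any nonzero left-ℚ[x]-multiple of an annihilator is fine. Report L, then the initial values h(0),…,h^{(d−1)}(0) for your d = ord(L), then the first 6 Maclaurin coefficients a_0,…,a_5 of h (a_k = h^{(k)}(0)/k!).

f: a_k = 0, 8, 0, -32/3, 0, 128/5, …
g: a_k = -1, -2, 2, -4, 10, -28, …
h₀=f·g: eliminate ⇒ L₀, order ≤ 2·1.
h=∫h₀ ⇒ L = L₀·Dx.
L = (12 - 16·x - 16·x^2)·Dx + (-4 - 8·x + 48·x^2 + 64·x^3)·Dx^2 + (1 + 8·x + 20·x^2 + 32·x^3 + 64·x^4)·Dx^3  (order 3).
h: a_k = 0, 0, -4, -16/3, 20/3, -32/15, …
ICs: h(0) = 0, h′(0) = 0, h′′(0) = -8.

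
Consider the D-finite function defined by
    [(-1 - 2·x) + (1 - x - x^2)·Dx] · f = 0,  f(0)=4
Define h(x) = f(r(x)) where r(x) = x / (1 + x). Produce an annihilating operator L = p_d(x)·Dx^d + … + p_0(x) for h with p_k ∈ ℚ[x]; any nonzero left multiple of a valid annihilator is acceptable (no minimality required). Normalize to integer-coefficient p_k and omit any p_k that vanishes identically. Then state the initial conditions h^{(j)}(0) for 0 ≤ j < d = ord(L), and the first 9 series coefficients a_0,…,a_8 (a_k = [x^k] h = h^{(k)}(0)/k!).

L = (1 + 3·x) + (-1 - 2·x + x^3)·Dx  (order 1).
h: a_k = 4, 4, 4, 0, 4, -4, 8, -12, 20, …
ICs: h(0) = 4.

f: a_k = 4, 4, 8, 12, 20, 32, 52, 84, 136, …
f∘r: x↦r, Dx↦Dx/r' in L_f ⇒ L₀.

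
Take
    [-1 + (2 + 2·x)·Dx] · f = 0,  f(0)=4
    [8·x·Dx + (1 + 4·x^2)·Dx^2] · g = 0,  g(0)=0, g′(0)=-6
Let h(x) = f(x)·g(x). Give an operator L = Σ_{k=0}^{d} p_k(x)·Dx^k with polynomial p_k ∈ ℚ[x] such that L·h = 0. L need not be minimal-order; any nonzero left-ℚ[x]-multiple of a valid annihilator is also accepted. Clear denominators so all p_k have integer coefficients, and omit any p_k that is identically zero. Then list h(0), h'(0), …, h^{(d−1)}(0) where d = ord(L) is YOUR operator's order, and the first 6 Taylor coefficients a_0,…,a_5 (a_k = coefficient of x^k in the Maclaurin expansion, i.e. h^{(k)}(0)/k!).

L = (3 - 16·x - 4·x^2) + (-4 + 28·x + 48·x^2 + 16·x^3)·Dx + (4 + 8·x + 20·x^2 + 32·x^3 + 16·x^4)·Dx^2  (order 2).
h: a_k = 0, -24, -12, 35, 29/2, -6389/80, …
ICs: h(0) = 0, h′(0) = -24.

f: a_k = 4, 2, -1/2, 1/4, -5/32, 7/64, …
g: a_k = 0, -6, 0, 8, 0, -96/5, …
f·g: L₀ = L_f ⊗_s L_g, ord ≤ 1·2.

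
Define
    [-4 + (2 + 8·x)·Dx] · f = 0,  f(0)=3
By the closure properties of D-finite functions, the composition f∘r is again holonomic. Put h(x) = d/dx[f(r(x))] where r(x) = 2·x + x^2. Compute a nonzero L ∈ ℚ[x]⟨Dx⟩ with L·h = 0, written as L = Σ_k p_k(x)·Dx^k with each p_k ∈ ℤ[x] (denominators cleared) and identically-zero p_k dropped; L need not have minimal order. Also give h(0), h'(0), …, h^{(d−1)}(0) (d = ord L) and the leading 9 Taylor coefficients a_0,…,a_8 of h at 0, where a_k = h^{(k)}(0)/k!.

L = -3 + (-1 - 9·x - 12·x^2 - 4·x^3)·Dx  (order 1).
h: a_k = 12, -36, 216, -1368, 9000, -60696, 416304, -2890224, 20249352, …
ICs: h(0) = 12.

f: a_k = 3, 6, -6, 12, -30, 84, -252, 792, -2574, …
Substitute x→r, Dx→(1/r')Dx; clear ⇒ L₀.
Differentiate: ansatz ord ≤ ord L₀ ⇒ L.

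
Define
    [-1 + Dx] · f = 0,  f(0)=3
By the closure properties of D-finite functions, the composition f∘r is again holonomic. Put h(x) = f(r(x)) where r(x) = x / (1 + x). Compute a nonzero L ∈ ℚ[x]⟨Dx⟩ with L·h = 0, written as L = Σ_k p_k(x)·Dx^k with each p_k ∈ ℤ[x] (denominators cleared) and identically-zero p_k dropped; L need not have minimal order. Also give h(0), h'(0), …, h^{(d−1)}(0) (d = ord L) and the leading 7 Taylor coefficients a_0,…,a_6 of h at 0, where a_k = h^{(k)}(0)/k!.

L = -1 + (1 + 2·x + x^2)·Dx  (order 1).
h: a_k = 3, 3, -3/2, 1/2, 1/8, -19/40, 151/240, …
ICs: h(0) = 3.

f: a_k = 3, 3, 3/2, 1/2, 1/8, 1/40, 1/240, …
Change of var in L_f (x↦r) gives L₀.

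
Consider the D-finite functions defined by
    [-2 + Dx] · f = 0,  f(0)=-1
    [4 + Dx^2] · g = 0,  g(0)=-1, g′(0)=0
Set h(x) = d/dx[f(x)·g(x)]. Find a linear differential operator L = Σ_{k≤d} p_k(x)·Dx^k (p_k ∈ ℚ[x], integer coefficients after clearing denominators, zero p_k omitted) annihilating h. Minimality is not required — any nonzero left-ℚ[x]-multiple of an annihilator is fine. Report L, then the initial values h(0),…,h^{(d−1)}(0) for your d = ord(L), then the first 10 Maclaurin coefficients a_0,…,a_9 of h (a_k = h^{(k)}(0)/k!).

f: a_k = -1, -2, -2, -4/3, -2/3, -4/15, -4/45, -8/315, -2/315, -4/2835, …
g: a_k = -1, 0, 2, 0, -2/3, 0, 4/45, 0, -2/315, 0, …
L₀ := L_f ⊗_s L_g (sym. prod.), ord ≤ 2.
h₀' ⇒ L via d/dx closure of L₀.
L = 8 - 4·Dx + Dx^2  (order 2).
h: a_k = 2, 0, -8, -32/3, -16/3, 0, 64/45, 256/315, 64/315, 0, …
ICs: h(0) = 2, h′(0) = 0.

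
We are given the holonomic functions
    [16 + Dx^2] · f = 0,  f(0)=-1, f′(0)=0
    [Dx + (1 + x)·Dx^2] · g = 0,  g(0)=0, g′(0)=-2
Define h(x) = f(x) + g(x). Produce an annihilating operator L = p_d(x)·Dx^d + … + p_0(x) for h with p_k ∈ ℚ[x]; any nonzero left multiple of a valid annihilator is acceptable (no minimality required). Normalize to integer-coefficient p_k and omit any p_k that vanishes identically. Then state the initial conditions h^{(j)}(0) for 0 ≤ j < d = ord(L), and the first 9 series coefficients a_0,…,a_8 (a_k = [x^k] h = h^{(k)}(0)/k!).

f: a_k = -1, 0, 8, 0, -32/3, 0, 256/45, 0, -512/315, …
g: a_k = 0, -2, 1, -2/3, 1/2, -2/5, 1/3, -2/7, 1/4, …
h₀=f+g: left-lcm gives L₀, ord ≤ 4.
L = (176 + 256·x + 128·x^2)·Dx + (144 + 400·x + 384·x^2 + 128·x^3)·Dx^2 + (11 + 16·x + 8·x^2)·Dx^3 + (9 + 25·x + 24·x^2 + 8·x^3)·Dx^4  (order 4).
h: a_k = -1, -2, 9, -2/3, -61/6, -2/5, 271/45, -2/7, -1733/1260, …
ICs: h(0) = -1, h′(0) = -2, h′′(0) = 18, h′′′(0) = -4.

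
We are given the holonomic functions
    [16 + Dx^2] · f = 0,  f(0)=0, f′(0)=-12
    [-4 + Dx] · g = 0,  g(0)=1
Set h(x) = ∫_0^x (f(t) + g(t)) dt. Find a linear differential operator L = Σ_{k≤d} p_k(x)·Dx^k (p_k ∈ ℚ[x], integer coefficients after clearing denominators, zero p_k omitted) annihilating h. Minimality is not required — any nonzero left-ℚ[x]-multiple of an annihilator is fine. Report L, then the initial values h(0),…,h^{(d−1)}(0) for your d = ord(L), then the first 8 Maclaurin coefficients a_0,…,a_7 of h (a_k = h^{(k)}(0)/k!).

L = -64·Dx + 16·Dx^2 - 4·Dx^3 + Dx^4  (order 4).
h: a_k = 0, 1, -4, 8/3, 32/3, 32/15, -128/45, 256/315, …
ICs: h(0) = 0, h′(0) = 1, h′′(0) = -8, h′′′(0) = 16.

f: a_k = 0, -12, 0, 32, 0, -128/5, 0, 1024/105, …
g: a_k = 1, 4, 8, 32/3, 32/3, 128/15, 256/45, 1024/315, …
f+g: L₀ = lclm(L_f,L_g), ord ≤ 2+1.
h=∫₀ˣh₀: take L = L₀·Dx.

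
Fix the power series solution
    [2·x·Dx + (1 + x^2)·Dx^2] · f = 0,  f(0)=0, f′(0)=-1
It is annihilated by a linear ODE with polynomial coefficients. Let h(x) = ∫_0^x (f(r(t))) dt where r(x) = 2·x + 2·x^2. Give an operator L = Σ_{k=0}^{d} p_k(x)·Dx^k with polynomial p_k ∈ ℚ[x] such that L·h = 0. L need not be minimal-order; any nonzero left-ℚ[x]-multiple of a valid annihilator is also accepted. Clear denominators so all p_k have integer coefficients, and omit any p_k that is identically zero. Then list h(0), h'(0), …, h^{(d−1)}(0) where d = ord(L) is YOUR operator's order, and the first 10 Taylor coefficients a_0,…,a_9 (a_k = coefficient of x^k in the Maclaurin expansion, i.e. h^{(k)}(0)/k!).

f: a_k = 0, -1, 0, 1/3, 0, -1/5, 0, 1/7, 0, -1/9, …
Substitute x→r, Dx→(1/r')Dx; clear ⇒ L₀.
h=∫₀ˣh₀: take L = L₀·Dx.
L = (-2 + 8·x + 32·x^2 + 48·x^3 + 24·x^4)·Dx^2 + (1 + 2·x + 4·x^2 + 16·x^3 + 20·x^4 + 8·x^5)·Dx^3  (order 3).
h: a_k = 0, 0, -1, -2/3, 2/3, 8/5, 4/15, -88/21, -40/7, 64/9, …
ICs: h(0) = 0, h′(0) = 0, h′′(0) = -2.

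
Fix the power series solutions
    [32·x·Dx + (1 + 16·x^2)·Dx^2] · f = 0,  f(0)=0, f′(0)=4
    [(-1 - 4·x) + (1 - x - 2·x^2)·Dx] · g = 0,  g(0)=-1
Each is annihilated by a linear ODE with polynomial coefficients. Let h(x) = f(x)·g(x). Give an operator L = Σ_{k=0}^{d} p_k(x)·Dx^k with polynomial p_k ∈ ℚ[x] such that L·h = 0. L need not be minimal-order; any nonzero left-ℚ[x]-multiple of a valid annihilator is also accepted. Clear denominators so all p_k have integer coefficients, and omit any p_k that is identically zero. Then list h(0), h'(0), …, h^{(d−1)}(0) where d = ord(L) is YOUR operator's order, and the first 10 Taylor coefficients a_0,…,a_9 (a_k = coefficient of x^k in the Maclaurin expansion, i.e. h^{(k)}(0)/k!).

f: a_k = 0, 4, 0, -64/3, 0, 1024/5, 0, -16384/7, 0, 262144/9, …
g: a_k = -1, -1, -3, -5, -11, -21, -43, -85, -171, -341, …
Product ⇒ symmetric product L₀, ord ≤ 2.
L = (4 + 32·x + 192·x^2) + (2 - 24·x + 64·x^2 + 192·x^3)·Dx + (-1 + x - 14·x^2 + 16·x^3 + 32·x^4)·Dx^2  (order 2).
h: a_k = 0, -4, -4, 28/3, 4/3, -924/5, -2732/15, 187828/105, 9972/7, -7599332/315, …
ICs: h(0) = 0, h′(0) = -4.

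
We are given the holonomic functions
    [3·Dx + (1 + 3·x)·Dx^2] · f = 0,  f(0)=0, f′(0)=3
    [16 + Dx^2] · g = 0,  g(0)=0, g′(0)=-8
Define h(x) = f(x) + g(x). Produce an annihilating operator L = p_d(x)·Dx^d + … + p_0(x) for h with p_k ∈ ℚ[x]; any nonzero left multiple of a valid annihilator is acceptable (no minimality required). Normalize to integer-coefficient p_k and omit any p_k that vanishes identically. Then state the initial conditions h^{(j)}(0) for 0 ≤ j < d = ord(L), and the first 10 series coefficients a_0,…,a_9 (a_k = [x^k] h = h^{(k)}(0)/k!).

L = (1680 + 2304·x + 3456·x^2)·Dx + (272 + 1584·x + 3456·x^2 + 3456·x^3)·Dx^2 + (105 + 144·x + 216·x^2)·Dx^3 + (17 + 99·x + 216·x^2 + 216·x^3)·Dx^4  (order 4).
h: a_k = 0, -5, -9/2, 91/3, -81/4, 473/15, -243/2, 100463/315, -6561/8, 6196049/2835, …
ICs: h(0) = 0, h′(0) = -5, h′′(0) = -9, h′′′(0) = 182.

f: a_k = 0, 3, -9/2, 9, -81/4, 243/5, -243/2, 2187/7, -6561/8, 2187, …
g: a_k = 0, -8, 0, 64/3, 0, -256/15, 0, 2048/315, 0, -4096/2835, …
h₀=f+g: left-lcm gives L₀, ord ≤ 4.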